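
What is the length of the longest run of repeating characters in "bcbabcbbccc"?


Input: "bcbabcbbccc"
Scanning for longest run:
  Position 1 ('c'): new char, reset run to 1
  Position 2 ('b'): new char, reset run to 1
  Position 3 ('a'): new char, reset run to 1
  Position 4 ('b'): new char, reset run to 1
  Position 5 ('c'): new char, reset run to 1
  Position 6 ('b'): new char, reset run to 1
  Position 7 ('b'): continues run of 'b', length=2
  Position 8 ('c'): new char, reset run to 1
  Position 9 ('c'): continues run of 'c', length=2
  Position 10 ('c'): continues run of 'c', length=3
Longest run: 'c' with length 3

3


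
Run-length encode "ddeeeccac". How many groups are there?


Input: ddeeeccac
Scanning for consecutive runs:
  Group 1: 'd' x 2 (positions 0-1)
  Group 2: 'e' x 3 (positions 2-4)
  Group 3: 'c' x 2 (positions 5-6)
  Group 4: 'a' x 1 (positions 7-7)
  Group 5: 'c' x 1 (positions 8-8)
Total groups: 5

5


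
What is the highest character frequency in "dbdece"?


Input: dbdece
Character counts:
  'b': 1
  'c': 1
  'd': 2
  'e': 2
Maximum frequency: 2

2


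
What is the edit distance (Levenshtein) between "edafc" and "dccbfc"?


Computing edit distance: "edafc" -> "dccbfc"
DP table:
           d    c    c    b    f    c
      0    1    2    3    4    5    6
  e   1    1    2    3    4    5    6
  d   2    1    2    3    4    5    6
  a   3    2    2    3    4    5    6
  f   4    3    3    3    4    4    5
  c   5    4    3    3    4    5    4
Edit distance = dp[5][6] = 4

4


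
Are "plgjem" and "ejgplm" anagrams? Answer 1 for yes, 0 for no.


Strings: "plgjem", "ejgplm"
Sorted first:  egjlmp
Sorted second: egjlmp
Sorted forms match => anagrams

1


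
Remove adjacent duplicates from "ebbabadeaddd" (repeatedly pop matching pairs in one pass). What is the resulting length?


Input: ebbabadeaddd
Stack-based adjacent duplicate removal:
  Read 'e': push. Stack: e
  Read 'b': push. Stack: eb
  Read 'b': matches stack top 'b' => pop. Stack: e
  Read 'a': push. Stack: ea
  Read 'b': push. Stack: eab
  Read 'a': push. Stack: eaba
  Read 'd': push. Stack: eabad
  Read 'e': push. Stack: eabade
  Read 'a': push. Stack: eabadea
  Read 'd': push. Stack: eabadead
  Read 'd': matches stack top 'd' => pop. Stack: eabadea
  Read 'd': push. Stack: eabadead
Final stack: "eabadead" (length 8)

8


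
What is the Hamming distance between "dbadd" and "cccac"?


Comparing "dbadd" and "cccac" position by position:
  Position 0: 'd' vs 'c' => differ
  Position 1: 'b' vs 'c' => differ
  Position 2: 'a' vs 'c' => differ
  Position 3: 'd' vs 'a' => differ
  Position 4: 'd' vs 'c' => differ
Total differences (Hamming distance): 5

5


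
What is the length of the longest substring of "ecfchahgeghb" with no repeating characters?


Input: "ecfchahgeghb"
Sliding window (track last position of each char):
  Position 0 ('e'): window [0,0] length 1 -- new best
  Position 1 ('c'): window [0,1] length 2 -- new best
  Position 2 ('f'): window [0,2] length 3 -- new best
  Position 3 ('c'): repeat (last at 1), move window start to 2
  Position 3 ('c'): window [2,3] length 2
  Position 4 ('h'): window [2,4] length 3
  Position 5 ('a'): window [2,5] length 4 -- new best
  Position 6 ('h'): repeat (last at 4), move window start to 5
  Position 6 ('h'): window [5,6] length 2
  Position 7 ('g'): window [5,7] length 3
  Position 8 ('e'): window [5,8] length 4
  Position 9 ('g'): repeat (last at 7), move window start to 8
  Position 9 ('g'): window [8,9] length 2
  Position 10 ('h'): window [8,10] length 3
  Position 11 ('b'): window [8,11] length 4
Longest substring with no repeats: "fcha" with length 4

4


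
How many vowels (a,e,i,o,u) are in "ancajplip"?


Input: ancajplip
Checking each character:
  'a' at position 0: vowel (running total: 1)
  'n' at position 1: consonant
  'c' at position 2: consonant
  'a' at position 3: vowel (running total: 2)
  'j' at position 4: consonant
  'p' at position 5: consonant
  'l' at position 6: consonant
  'i' at position 7: vowel (running total: 3)
  'p' at position 8: consonant
Total vowels: 3

3


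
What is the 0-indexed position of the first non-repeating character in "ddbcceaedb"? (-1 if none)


Input: ddbcceaedb
Character frequencies:
  'a': 1
  'b': 2
  'c': 2
  'd': 3
  'e': 2
Scanning left to right for freq == 1:
  Position 0 ('d'): freq=3, skip
  Position 1 ('d'): freq=3, skip
  Position 2 ('b'): freq=2, skip
  Position 3 ('c'): freq=2, skip
  Position 4 ('c'): freq=2, skip
  Position 5 ('e'): freq=2, skip
  Position 6 ('a'): unique! => answer = 6

6


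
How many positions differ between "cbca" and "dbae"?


Comparing "cbca" and "dbae" position by position:
  Position 0: 'c' vs 'd' => DIFFER
  Position 1: 'b' vs 'b' => same
  Position 2: 'c' vs 'a' => DIFFER
  Position 3: 'a' vs 'e' => DIFFER
Positions that differ: 3

3


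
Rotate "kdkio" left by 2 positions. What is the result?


Input: "kdkio", rotate left by 2
First 2 characters: "kd"
Remaining characters: "kio"
Concatenate remaining + first: "kio" + "kd" = "kiokd"

kiokd


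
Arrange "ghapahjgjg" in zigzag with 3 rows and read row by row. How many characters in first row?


Zigzag "ghapahjgjg" into 3 rows:
Placing characters:
  'g' => row 0
  'h' => row 1
  'a' => row 2
  'p' => row 1
  'a' => row 0
  'h' => row 1
  'j' => row 2
  'g' => row 1
  'j' => row 0
  'g' => row 1
Rows:
  Row 0: "gaj"
  Row 1: "hphgg"
  Row 2: "aj"
First row length: 3

3


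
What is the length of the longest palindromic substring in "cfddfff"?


Input: "cfddfff"
Checking substrings for palindromes:
  [1:5] "fddf" (len 4) => palindrome
  [4:7] "fff" (len 3) => palindrome
  [2:4] "dd" (len 2) => palindrome
  [4:6] "ff" (len 2) => palindrome
  [5:7] "ff" (len 2) => palindrome
Longest palindromic substring: "fddf" with length 4

4


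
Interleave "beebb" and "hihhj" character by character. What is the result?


Interleaving "beebb" and "hihhj":
  Position 0: 'b' from first, 'h' from second => "bh"
  Position 1: 'e' from first, 'i' from second => "ei"
  Position 2: 'e' from first, 'h' from second => "eh"
  Position 3: 'b' from first, 'h' from second => "bh"
  Position 4: 'b' from first, 'j' from second => "bj"
Result: bheiehbhbj

bheiehbhbj


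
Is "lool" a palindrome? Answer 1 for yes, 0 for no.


Input: lool
Reversed: lool
  Compare pos 0 ('l') with pos 3 ('l'): match
  Compare pos 1 ('o') with pos 2 ('o'): match
Result: palindrome

1


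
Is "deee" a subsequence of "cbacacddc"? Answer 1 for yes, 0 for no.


Check if "deee" is a subsequence of "cbacacddc"
Greedy scan:
  Position 0 ('c'): no match needed
  Position 1 ('b'): no match needed
  Position 2 ('a'): no match needed
  Position 3 ('c'): no match needed
  Position 4 ('a'): no match needed
  Position 5 ('c'): no match needed
  Position 6 ('d'): matches sub[0] = 'd'
  Position 7 ('d'): no match needed
  Position 8 ('c'): no match needed
Only matched 1/4 characters => not a subsequence

0


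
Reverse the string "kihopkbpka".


Input: kihopkbpka
Reading characters right to left:
  Position 9: 'a'
  Position 8: 'k'
  Position 7: 'p'
  Position 6: 'b'
  Position 5: 'k'
  Position 4: 'p'
  Position 3: 'o'
  Position 2: 'h'
  Position 1: 'i'
  Position 0: 'k'
Reversed: akpbkpohik

akpbkpohik


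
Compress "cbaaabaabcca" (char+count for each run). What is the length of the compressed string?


Input: cbaaabaabcca
Runs:
  'c' x 1 => "c1"
  'b' x 1 => "b1"
  'a' x 3 => "a3"
  'b' x 1 => "b1"
  'a' x 2 => "a2"
  'b' x 1 => "b1"
  'c' x 2 => "c2"
  'a' x 1 => "a1"
Compressed: "c1b1a3b1a2b1c2a1"
Compressed length: 16

16


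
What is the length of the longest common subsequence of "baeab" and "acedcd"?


LCS of "baeab" and "acedcd"
DP table:
           a    c    e    d    c    d
      0    0    0    0    0    0    0
  b   0    0    0    0    0    0    0
  a   0    1    1    1    1    1    1
  e   0    1    1    2    2    2    2
  a   0    1    1    2    2    2    2
  b   0    1    1    2    2    2    2
LCS length = dp[5][6] = 2

2


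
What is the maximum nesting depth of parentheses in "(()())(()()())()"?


Input: "(()())(()()())()"
Tracking depth:
  Position 0 '(': depth becomes 1
  Position 1 '(': depth becomes 2
  Position 2 ')': depth becomes 1
  Position 3 '(': depth becomes 2
  Position 4 ')': depth becomes 1
  Position 5 ')': depth becomes 0
  Position 6 '(': depth becomes 1
  Position 7 '(': depth becomes 2
  Position 8 ')': depth becomes 1
  Position 9 '(': depth becomes 2
  Position 10 ')': depth becomes 1
  Position 11 '(': depth becomes 2
  Position 12 ')': depth becomes 1
  Position 13 ')': depth becomes 0
  Position 14 '(': depth becomes 1
  Position 15 ')': depth becomes 0
Maximum depth reached: 2

2


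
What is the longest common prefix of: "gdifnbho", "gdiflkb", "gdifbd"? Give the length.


Words: gdifnbho, gdiflkb, gdifbd
  Position 0: all 'g' => match
  Position 1: all 'd' => match
  Position 2: all 'i' => match
  Position 3: all 'f' => match
  Position 4: ('n', 'l', 'b') => mismatch, stop
LCP = "gdif" (length 4)

4


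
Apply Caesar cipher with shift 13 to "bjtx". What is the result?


Caesar cipher: shift "bjtx" by 13
  'b' (pos 1) + 13 = pos 14 = 'o'
  'j' (pos 9) + 13 = pos 22 = 'w'
  't' (pos 19) + 13 = pos 6 = 'g'
  'x' (pos 23) + 13 = pos 10 = 'k'
Result: owgk

owgk


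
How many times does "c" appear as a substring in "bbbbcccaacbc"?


Searching for "c" in "bbbbcccaacbc"
Scanning each position:
  Position 0: "b" => no
  Position 1: "b" => no
  Position 2: "b" => no
  Position 3: "b" => no
  Position 4: "c" => MATCH
  Position 5: "c" => MATCH
  Position 6: "c" => MATCH
  Position 7: "a" => no
  Position 8: "a" => no
  Position 9: "c" => MATCH
  Position 10: "b" => no
  Position 11: "c" => MATCH
Total occurrences: 5

5


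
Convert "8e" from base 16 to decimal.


Input: "8e" in base 16
Positional expansion:
  Digit '8' (value 8) x 16^1 = 128
  Digit 'e' (value 14) x 16^0 = 14
Sum = 142

142


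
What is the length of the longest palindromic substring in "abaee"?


Input: "abaee"
Checking substrings for palindromes:
  [0:3] "aba" (len 3) => palindrome
  [3:5] "ee" (len 2) => palindrome
Longest palindromic substring: "aba" with length 3

3


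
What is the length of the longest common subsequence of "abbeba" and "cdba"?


LCS of "abbeba" and "cdba"
DP table:
           c    d    b    a
      0    0    0    0    0
  a   0    0    0    0    1
  b   0    0    0    1    1
  b   0    0    0    1    1
  e   0    0    0    1    1
  b   0    0    0    1    1
  a   0    0    0    1    2
LCS length = dp[6][4] = 2

2


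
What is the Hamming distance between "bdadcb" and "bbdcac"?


Comparing "bdadcb" and "bbdcac" position by position:
  Position 0: 'b' vs 'b' => same
  Position 1: 'd' vs 'b' => differ
  Position 2: 'a' vs 'd' => differ
  Position 3: 'd' vs 'c' => differ
  Position 4: 'c' vs 'a' => differ
  Position 5: 'b' vs 'c' => differ
Total differences (Hamming distance): 5

5


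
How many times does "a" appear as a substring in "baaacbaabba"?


Searching for "a" in "baaacbaabba"
Scanning each position:
  Position 0: "b" => no
  Position 1: "a" => MATCH
  Position 2: "a" => MATCH
  Position 3: "a" => MATCH
  Position 4: "c" => no
  Position 5: "b" => no
  Position 6: "a" => MATCH
  Position 7: "a" => MATCH
  Position 8: "b" => no
  Position 9: "b" => no
  Position 10: "a" => MATCH
Total occurrences: 6

6


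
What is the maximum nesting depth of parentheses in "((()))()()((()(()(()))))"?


Input: "((()))()()((()(()(()))))"
Tracking depth:
  Position 0 '(': depth becomes 1
  Position 1 '(': depth becomes 2
  Position 2 '(': depth becomes 3
  Position 3 ')': depth becomes 2
  Position 4 ')': depth becomes 1
  Position 5 ')': depth becomes 0
  Position 6 '(': depth becomes 1
  Position 7 ')': depth becomes 0
  Position 8 '(': depth becomes 1
  Position 9 ')': depth becomes 0
  Position 10 '(': depth becomes 1
  Position 11 '(': depth becomes 2
  Position 12 '(': depth becomes 3
  Position 13 ')': depth becomes 2
  Position 14 '(': depth becomes 3
  Position 15 '(': depth becomes 4
  Position 16 ')': depth becomes 3
  Position 17 '(': depth becomes 4
  Position 18 '(': depth becomes 5
  Position 19 ')': depth becomes 4
  Position 20 ')': depth becomes 3
  Position 21 ')': depth becomes 2
  Position 22 ')': depth becomes 1
  Position 23 ')': depth becomes 0
Maximum depth reached: 5

5


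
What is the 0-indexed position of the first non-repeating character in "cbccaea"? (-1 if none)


Input: cbccaea
Character frequencies:
  'a': 2
  'b': 1
  'c': 3
  'e': 1
Scanning left to right for freq == 1:
  Position 0 ('c'): freq=3, skip
  Position 1 ('b'): unique! => answer = 1

1


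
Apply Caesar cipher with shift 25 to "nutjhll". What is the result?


Caesar cipher: shift "nutjhll" by 25
  'n' (pos 13) + 25 = pos 12 = 'm'
  'u' (pos 20) + 25 = pos 19 = 't'
  't' (pos 19) + 25 = pos 18 = 's'
  'j' (pos 9) + 25 = pos 8 = 'i'
  'h' (pos 7) + 25 = pos 6 = 'g'
  'l' (pos 11) + 25 = pos 10 = 'k'
  'l' (pos 11) + 25 = pos 10 = 'k'
Result: mtsigkk

mtsigkk


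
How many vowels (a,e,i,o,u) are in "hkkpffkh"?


Input: hkkpffkh
Checking each character:
  'h' at position 0: consonant
  'k' at position 1: consonant
  'k' at position 2: consonant
  'p' at position 3: consonant
  'f' at position 4: consonant
  'f' at position 5: consonant
  'k' at position 6: consonant
  'h' at position 7: consonant
Total vowels: 0

0


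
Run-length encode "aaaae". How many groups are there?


Input: aaaae
Scanning for consecutive runs:
  Group 1: 'a' x 4 (positions 0-3)
  Group 2: 'e' x 1 (positions 4-4)
Total groups: 2

2


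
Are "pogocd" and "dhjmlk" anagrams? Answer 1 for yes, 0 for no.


Strings: "pogocd", "dhjmlk"
Sorted first:  cdgoop
Sorted second: dhjklm
Differ at position 0: 'c' vs 'd' => not anagrams

0


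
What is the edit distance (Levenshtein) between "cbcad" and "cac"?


Computing edit distance: "cbcad" -> "cac"
DP table:
           c    a    c
      0    1    2    3
  c   1    0    1    2
  b   2    1    1    2
  c   3    2    2    1
  a   4    3    2    2
  d   5    4    3    3
Edit distance = dp[5][3] = 3

3


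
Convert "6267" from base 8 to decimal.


Input: "6267" in base 8
Positional expansion:
  Digit '6' (value 6) x 8^3 = 3072
  Digit '2' (value 2) x 8^2 = 128
  Digit '6' (value 6) x 8^1 = 48
  Digit '7' (value 7) x 8^0 = 7
Sum = 3255

3255


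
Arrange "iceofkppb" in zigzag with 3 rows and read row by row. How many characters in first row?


Zigzag "iceofkppb" into 3 rows:
Placing characters:
  'i' => row 0
  'c' => row 1
  'e' => row 2
  'o' => row 1
  'f' => row 0
  'k' => row 1
  'p' => row 2
  'p' => row 1
  'b' => row 0
Rows:
  Row 0: "ifb"
  Row 1: "cokp"
  Row 2: "ep"
First row length: 3

3


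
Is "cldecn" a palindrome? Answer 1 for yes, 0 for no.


Input: cldecn
Reversed: ncedlc
  Compare pos 0 ('c') with pos 5 ('n'): MISMATCH
  Compare pos 1 ('l') with pos 4 ('c'): MISMATCH
  Compare pos 2 ('d') with pos 3 ('e'): MISMATCH
Result: not a palindrome

0


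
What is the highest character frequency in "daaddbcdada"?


Input: daaddbcdada
Character counts:
  'a': 4
  'b': 1
  'c': 1
  'd': 5
Maximum frequency: 5

5


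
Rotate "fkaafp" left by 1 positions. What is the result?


Input: "fkaafp", rotate left by 1
First 1 characters: "f"
Remaining characters: "kaafp"
Concatenate remaining + first: "kaafp" + "f" = "kaafpf"

kaafpf


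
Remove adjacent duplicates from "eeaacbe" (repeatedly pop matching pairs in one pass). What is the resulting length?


Input: eeaacbe
Stack-based adjacent duplicate removal:
  Read 'e': push. Stack: e
  Read 'e': matches stack top 'e' => pop. Stack: (empty)
  Read 'a': push. Stack: a
  Read 'a': matches stack top 'a' => pop. Stack: (empty)
  Read 'c': push. Stack: c
  Read 'b': push. Stack: cb
  Read 'e': push. Stack: cbe
Final stack: "cbe" (length 3)

3


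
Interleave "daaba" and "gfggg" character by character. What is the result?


Interleaving "daaba" and "gfggg":
  Position 0: 'd' from first, 'g' from second => "dg"
  Position 1: 'a' from first, 'f' from second => "af"
  Position 2: 'a' from first, 'g' from second => "ag"
  Position 3: 'b' from first, 'g' from second => "bg"
  Position 4: 'a' from first, 'g' from second => "ag"
Result: dgafagbgag

dgafagbgag


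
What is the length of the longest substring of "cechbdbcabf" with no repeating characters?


Input: "cechbdbcabf"
Sliding window (track last position of each char):
  Position 0 ('c'): window [0,0] length 1 -- new best
  Position 1 ('e'): window [0,1] length 2 -- new best
  Position 2 ('c'): repeat (last at 0), move window start to 1
  Position 2 ('c'): window [1,2] length 2
  Position 3 ('h'): window [1,3] length 3 -- new best
  Position 4 ('b'): window [1,4] length 4 -- new best
  Position 5 ('d'): window [1,5] length 5 -- new best
  Position 6 ('b'): repeat (last at 4), move window start to 5
  Position 6 ('b'): window [5,6] length 2
  Position 7 ('c'): window [5,7] length 3
  Position 8 ('a'): window [5,8] length 4
  Position 9 ('b'): repeat (last at 6), move window start to 7
  Position 9 ('b'): window [7,9] length 3
  Position 10 ('f'): window [7,10] length 4
Longest substring with no repeats: "echbd" with length 5

5


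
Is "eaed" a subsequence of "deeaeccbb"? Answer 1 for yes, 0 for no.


Check if "eaed" is a subsequence of "deeaeccbb"
Greedy scan:
  Position 0 ('d'): no match needed
  Position 1 ('e'): matches sub[0] = 'e'
  Position 2 ('e'): no match needed
  Position 3 ('a'): matches sub[1] = 'a'
  Position 4 ('e'): matches sub[2] = 'e'
  Position 5 ('c'): no match needed
  Position 6 ('c'): no match needed
  Position 7 ('b'): no match needed
  Position 8 ('b'): no match needed
Only matched 3/4 characters => not a subsequence

0


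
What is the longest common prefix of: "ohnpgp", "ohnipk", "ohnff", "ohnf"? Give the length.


Words: ohnpgp, ohnipk, ohnff, ohnf
  Position 0: all 'o' => match
  Position 1: all 'h' => match
  Position 2: all 'n' => match
  Position 3: ('p', 'i', 'f', 'f') => mismatch, stop
LCP = "ohn" (length 3)

3


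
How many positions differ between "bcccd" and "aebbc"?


Comparing "bcccd" and "aebbc" position by position:
  Position 0: 'b' vs 'a' => DIFFER
  Position 1: 'c' vs 'e' => DIFFER
  Position 2: 'c' vs 'b' => DIFFER
  Position 3: 'c' vs 'b' => DIFFER
  Position 4: 'd' vs 'c' => DIFFER
Positions that differ: 5

5


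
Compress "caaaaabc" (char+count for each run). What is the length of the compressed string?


Input: caaaaabc
Runs:
  'c' x 1 => "c1"
  'a' x 5 => "a5"
  'b' x 1 => "b1"
  'c' x 1 => "c1"
Compressed: "c1a5b1c1"
Compressed length: 8

8


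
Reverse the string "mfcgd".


Input: mfcgd
Reading characters right to left:
  Position 4: 'd'
  Position 3: 'g'
  Position 2: 'c'
  Position 1: 'f'
  Position 0: 'm'
Reversed: dgcfm

dgcfm


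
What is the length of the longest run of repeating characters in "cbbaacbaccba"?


Input: "cbbaacbaccba"
Scanning for longest run:
  Position 1 ('b'): new char, reset run to 1
  Position 2 ('b'): continues run of 'b', length=2
  Position 3 ('a'): new char, reset run to 1
  Position 4 ('a'): continues run of 'a', length=2
  Position 5 ('c'): new char, reset run to 1
  Position 6 ('b'): new char, reset run to 1
  Position 7 ('a'): new char, reset run to 1
  Position 8 ('c'): new char, reset run to 1
  Position 9 ('c'): continues run of 'c', length=2
  Position 10 ('b'): new char, reset run to 1
  Position 11 ('a'): new char, reset run to 1
Longest run: 'b' with length 2

2


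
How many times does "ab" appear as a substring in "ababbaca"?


Searching for "ab" in "ababbaca"
Scanning each position:
  Position 0: "ab" => MATCH
  Position 1: "ba" => no
  Position 2: "ab" => MATCH
  Position 3: "bb" => no
  Position 4: "ba" => no
  Position 5: "ac" => no
  Position 6: "ca" => no
Total occurrences: 2

2


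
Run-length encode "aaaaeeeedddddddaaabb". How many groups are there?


Input: aaaaeeeedddddddaaabb
Scanning for consecutive runs:
  Group 1: 'a' x 4 (positions 0-3)
  Group 2: 'e' x 4 (positions 4-7)
  Group 3: 'd' x 7 (positions 8-14)
  Group 4: 'a' x 3 (positions 15-17)
  Group 5: 'b' x 2 (positions 18-19)
Total groups: 5

5


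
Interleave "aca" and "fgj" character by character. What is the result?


Interleaving "aca" and "fgj":
  Position 0: 'a' from first, 'f' from second => "af"
  Position 1: 'c' from first, 'g' from second => "cg"
  Position 2: 'a' from first, 'j' from second => "aj"
Result: afcgaj

afcgaj


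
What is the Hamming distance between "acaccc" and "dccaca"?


Comparing "acaccc" and "dccaca" position by position:
  Position 0: 'a' vs 'd' => differ
  Position 1: 'c' vs 'c' => same
  Position 2: 'a' vs 'c' => differ
  Position 3: 'c' vs 'a' => differ
  Position 4: 'c' vs 'c' => same
  Position 5: 'c' vs 'a' => differ
Total differences (Hamming distance): 4

4


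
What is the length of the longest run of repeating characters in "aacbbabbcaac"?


Input: "aacbbabbcaac"
Scanning for longest run:
  Position 1 ('a'): continues run of 'a', length=2
  Position 2 ('c'): new char, reset run to 1
  Position 3 ('b'): new char, reset run to 1
  Position 4 ('b'): continues run of 'b', length=2
  Position 5 ('a'): new char, reset run to 1
  Position 6 ('b'): new char, reset run to 1
  Position 7 ('b'): continues run of 'b', length=2
  Position 8 ('c'): new char, reset run to 1
  Position 9 ('a'): new char, reset run to 1
  Position 10 ('a'): continues run of 'a', length=2
  Position 11 ('c'): new char, reset run to 1
Longest run: 'a' with length 2

2


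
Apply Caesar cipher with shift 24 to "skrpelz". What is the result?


Caesar cipher: shift "skrpelz" by 24
  's' (pos 18) + 24 = pos 16 = 'q'
  'k' (pos 10) + 24 = pos 8 = 'i'
  'r' (pos 17) + 24 = pos 15 = 'p'
  'p' (pos 15) + 24 = pos 13 = 'n'
  'e' (pos 4) + 24 = pos 2 = 'c'
  'l' (pos 11) + 24 = pos 9 = 'j'
  'z' (pos 25) + 24 = pos 23 = 'x'
Result: qipncjx

qipncjx


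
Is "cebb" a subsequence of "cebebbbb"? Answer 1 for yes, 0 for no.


Check if "cebb" is a subsequence of "cebebbbb"
Greedy scan:
  Position 0 ('c'): matches sub[0] = 'c'
  Position 1 ('e'): matches sub[1] = 'e'
  Position 2 ('b'): matches sub[2] = 'b'
  Position 3 ('e'): no match needed
  Position 4 ('b'): matches sub[3] = 'b'
  Position 5 ('b'): no match needed
  Position 6 ('b'): no match needed
  Position 7 ('b'): no match needed
All 4 characters matched => is a subsequence

1


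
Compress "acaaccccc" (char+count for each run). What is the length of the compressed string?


Input: acaaccccc
Runs:
  'a' x 1 => "a1"
  'c' x 1 => "c1"
  'a' x 2 => "a2"
  'c' x 5 => "c5"
Compressed: "a1c1a2c5"
Compressed length: 8

8


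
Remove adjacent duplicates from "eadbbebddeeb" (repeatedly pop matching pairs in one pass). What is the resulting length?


Input: eadbbebddeeb
Stack-based adjacent duplicate removal:
  Read 'e': push. Stack: e
  Read 'a': push. Stack: ea
  Read 'd': push. Stack: ead
  Read 'b': push. Stack: eadb
  Read 'b': matches stack top 'b' => pop. Stack: ead
  Read 'e': push. Stack: eade
  Read 'b': push. Stack: eadeb
  Read 'd': push. Stack: eadebd
  Read 'd': matches stack top 'd' => pop. Stack: eadeb
  Read 'e': push. Stack: eadebe
  Read 'e': matches stack top 'e' => pop. Stack: eadeb
  Read 'b': matches stack top 'b' => pop. Stack: eade
Final stack: "eade" (length 4)

4


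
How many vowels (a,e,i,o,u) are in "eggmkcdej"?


Input: eggmkcdej
Checking each character:
  'e' at position 0: vowel (running total: 1)
  'g' at position 1: consonant
  'g' at position 2: consonant
  'm' at position 3: consonant
  'k' at position 4: consonant
  'c' at position 5: consonant
  'd' at position 6: consonant
  'e' at position 7: vowel (running total: 2)
  'j' at position 8: consonant
Total vowels: 2

2


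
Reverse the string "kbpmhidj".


Input: kbpmhidj
Reading characters right to left:
  Position 7: 'j'
  Position 6: 'd'
  Position 5: 'i'
  Position 4: 'h'
  Position 3: 'm'
  Position 2: 'p'
  Position 1: 'b'
  Position 0: 'k'
Reversed: jdihmpbk

jdihmpbk


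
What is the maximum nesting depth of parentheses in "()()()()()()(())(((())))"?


Input: "()()()()()()(())(((())))"
Tracking depth:
  Position 0 '(': depth becomes 1
  Position 1 ')': depth becomes 0
  Position 2 '(': depth becomes 1
  Position 3 ')': depth becomes 0
  Position 4 '(': depth becomes 1
  Position 5 ')': depth becomes 0
  Position 6 '(': depth becomes 1
  Position 7 ')': depth becomes 0
  Position 8 '(': depth becomes 1
  Position 9 ')': depth becomes 0
  Position 10 '(': depth becomes 1
  Position 11 ')': depth becomes 0
  Position 12 '(': depth becomes 1
  Position 13 '(': depth becomes 2
  Position 14 ')': depth becomes 1
  Position 15 ')': depth becomes 0
  Position 16 '(': depth becomes 1
  Position 17 '(': depth becomes 2
  Position 18 '(': depth becomes 3
  Position 19 '(': depth becomes 4
  Position 20 ')': depth becomes 3
  Position 21 ')': depth becomes 2
  Position 22 ')': depth becomes 1
  Position 23 ')': depth becomes 0
Maximum depth reached: 4

4


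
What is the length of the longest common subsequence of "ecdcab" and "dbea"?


LCS of "ecdcab" and "dbea"
DP table:
           d    b    e    a
      0    0    0    0    0
  e   0    0    0    1    1
  c   0    0    0    1    1
  d   0    1    1    1    1
  c   0    1    1    1    1
  a   0    1    1    1    2
  b   0    1    2    2    2
LCS length = dp[6][4] = 2

2


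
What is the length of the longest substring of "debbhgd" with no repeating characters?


Input: "debbhgd"
Sliding window (track last position of each char):
  Position 0 ('d'): window [0,0] length 1 -- new best
  Position 1 ('e'): window [0,1] length 2 -- new best
  Position 2 ('b'): window [0,2] length 3 -- new best
  Position 3 ('b'): repeat (last at 2), move window start to 3
  Position 3 ('b'): window [3,3] length 1
  Position 4 ('h'): window [3,4] length 2
  Position 5 ('g'): window [3,5] length 3
  Position 6 ('d'): window [3,6] length 4 -- new best
Longest substring with no repeats: "bhgd" with length 4

4


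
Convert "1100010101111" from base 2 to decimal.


Input: "1100010101111" in base 2
Positional expansion:
  Digit '1' (value 1) x 2^12 = 4096
  Digit '1' (value 1) x 2^11 = 2048
  Digit '0' (value 0) x 2^10 = 0
  Digit '0' (value 0) x 2^9 = 0
  Digit '0' (value 0) x 2^8 = 0
  Digit '1' (value 1) x 2^7 = 128
  Digit '0' (value 0) x 2^6 = 0
  Digit '1' (value 1) x 2^5 = 32
  Digit '0' (value 0) x 2^4 = 0
  Digit '1' (value 1) x 2^3 = 8
  Digit '1' (value 1) x 2^2 = 4
  Digit '1' (value 1) x 2^1 = 2
  Digit '1' (value 1) x 2^0 = 1
Sum = 6319

6319


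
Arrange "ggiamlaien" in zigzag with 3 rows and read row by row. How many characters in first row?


Zigzag "ggiamlaien" into 3 rows:
Placing characters:
  'g' => row 0
  'g' => row 1
  'i' => row 2
  'a' => row 1
  'm' => row 0
  'l' => row 1
  'a' => row 2
  'i' => row 1
  'e' => row 0
  'n' => row 1
Rows:
  Row 0: "gme"
  Row 1: "galin"
  Row 2: "ia"
First row length: 3

3


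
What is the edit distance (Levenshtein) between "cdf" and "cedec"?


Computing edit distance: "cdf" -> "cedec"
DP table:
           c    e    d    e    c
      0    1    2    3    4    5
  c   1    0    1    2    3    4
  d   2    1    1    1    2    3
  f   3    2    2    2    2    3
Edit distance = dp[3][5] = 3

3


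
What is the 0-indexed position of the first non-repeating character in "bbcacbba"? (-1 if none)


Input: bbcacbba
Character frequencies:
  'a': 2
  'b': 4
  'c': 2
Scanning left to right for freq == 1:
  Position 0 ('b'): freq=4, skip
  Position 1 ('b'): freq=4, skip
  Position 2 ('c'): freq=2, skip
  Position 3 ('a'): freq=2, skip
  Position 4 ('c'): freq=2, skip
  Position 5 ('b'): freq=4, skip
  Position 6 ('b'): freq=4, skip
  Position 7 ('a'): freq=2, skip
  No unique character found => answer = -1

-1


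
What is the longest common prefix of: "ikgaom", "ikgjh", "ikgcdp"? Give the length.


Words: ikgaom, ikgjh, ikgcdp
  Position 0: all 'i' => match
  Position 1: all 'k' => match
  Position 2: all 'g' => match
  Position 3: ('a', 'j', 'c') => mismatch, stop
LCP = "ikg" (length 3)

3


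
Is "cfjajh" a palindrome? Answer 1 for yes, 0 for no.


Input: cfjajh
Reversed: hjajfc
  Compare pos 0 ('c') with pos 5 ('h'): MISMATCH
  Compare pos 1 ('f') with pos 4 ('j'): MISMATCH
  Compare pos 2 ('j') with pos 3 ('a'): MISMATCH
Result: not a palindrome

0


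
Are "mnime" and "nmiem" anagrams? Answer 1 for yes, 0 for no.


Strings: "mnime", "nmiem"
Sorted first:  eimmn
Sorted second: eimmn
Sorted forms match => anagrams

1


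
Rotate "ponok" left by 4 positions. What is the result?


Input: "ponok", rotate left by 4
First 4 characters: "pono"
Remaining characters: "k"
Concatenate remaining + first: "k" + "pono" = "kpono"

kpono


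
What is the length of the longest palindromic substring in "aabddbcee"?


Input: "aabddbcee"
Checking substrings for palindromes:
  [2:6] "bddb" (len 4) => palindrome
  [0:2] "aa" (len 2) => palindrome
  [3:5] "dd" (len 2) => palindrome
  [7:9] "ee" (len 2) => palindrome
Longest palindromic substring: "bddb" with length 4

4


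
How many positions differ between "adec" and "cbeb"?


Comparing "adec" and "cbeb" position by position:
  Position 0: 'a' vs 'c' => DIFFER
  Position 1: 'd' vs 'b' => DIFFER
  Position 2: 'e' vs 'e' => same
  Position 3: 'c' vs 'b' => DIFFER
Positions that differ: 3

3


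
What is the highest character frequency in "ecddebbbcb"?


Input: ecddebbbcb
Character counts:
  'b': 4
  'c': 2
  'd': 2
  'e': 2
Maximum frequency: 4

4


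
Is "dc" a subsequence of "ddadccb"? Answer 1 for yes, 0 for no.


Check if "dc" is a subsequence of "ddadccb"
Greedy scan:
  Position 0 ('d'): matches sub[0] = 'd'
  Position 1 ('d'): no match needed
  Position 2 ('a'): no match needed
  Position 3 ('d'): no match needed
  Position 4 ('c'): matches sub[1] = 'c'
  Position 5 ('c'): no match needed
  Position 6 ('b'): no match needed
All 2 characters matched => is a subsequence

1


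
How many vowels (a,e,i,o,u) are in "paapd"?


Input: paapd
Checking each character:
  'p' at position 0: consonant
  'a' at position 1: vowel (running total: 1)
  'a' at position 2: vowel (running total: 2)
  'p' at position 3: consonant
  'd' at position 4: consonant
Total vowels: 2

2


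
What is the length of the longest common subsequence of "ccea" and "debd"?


LCS of "ccea" and "debd"
DP table:
           d    e    b    d
      0    0    0    0    0
  c   0    0    0    0    0
  c   0    0    0    0    0
  e   0    0    1    1    1
  a   0    0    1    1    1
LCS length = dp[4][4] = 1

1


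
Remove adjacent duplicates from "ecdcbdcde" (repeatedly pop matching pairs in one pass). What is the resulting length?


Input: ecdcbdcde
Stack-based adjacent duplicate removal:
  Read 'e': push. Stack: e
  Read 'c': push. Stack: ec
  Read 'd': push. Stack: ecd
  Read 'c': push. Stack: ecdc
  Read 'b': push. Stack: ecdcb
  Read 'd': push. Stack: ecdcbd
  Read 'c': push. Stack: ecdcbdc
  Read 'd': push. Stack: ecdcbdcd
  Read 'e': push. Stack: ecdcbdcde
Final stack: "ecdcbdcde" (length 9)

9


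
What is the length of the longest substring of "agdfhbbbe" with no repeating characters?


Input: "agdfhbbbe"
Sliding window (track last position of each char):
  Position 0 ('a'): window [0,0] length 1 -- new best
  Position 1 ('g'): window [0,1] length 2 -- new best
  Position 2 ('d'): window [0,2] length 3 -- new best
  Position 3 ('f'): window [0,3] length 4 -- new best
  Position 4 ('h'): window [0,4] length 5 -- new best
  Position 5 ('b'): window [0,5] length 6 -- new best
  Position 6 ('b'): repeat (last at 5), move window start to 6
  Position 6 ('b'): window [6,6] length 1
  Position 7 ('b'): repeat (last at 6), move window start to 7
  Position 7 ('b'): window [7,7] length 1
  Position 8 ('e'): window [7,8] length 2
Longest substring with no repeats: "agdfhb" with length 6

6


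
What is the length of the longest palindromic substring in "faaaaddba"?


Input: "faaaaddba"
Checking substrings for palindromes:
  [1:5] "aaaa" (len 4) => palindrome
  [1:4] "aaa" (len 3) => palindrome
  [2:5] "aaa" (len 3) => palindrome
  [1:3] "aa" (len 2) => palindrome
  [2:4] "aa" (len 2) => palindrome
  [3:5] "aa" (len 2) => palindrome
Longest palindromic substring: "aaaa" with length 4

4


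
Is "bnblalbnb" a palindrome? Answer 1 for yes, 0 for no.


Input: bnblalbnb
Reversed: bnblalbnb
  Compare pos 0 ('b') with pos 8 ('b'): match
  Compare pos 1 ('n') with pos 7 ('n'): match
  Compare pos 2 ('b') with pos 6 ('b'): match
  Compare pos 3 ('l') with pos 5 ('l'): match
Result: palindrome

1


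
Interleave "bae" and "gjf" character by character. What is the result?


Interleaving "bae" and "gjf":
  Position 0: 'b' from first, 'g' from second => "bg"
  Position 1: 'a' from first, 'j' from second => "aj"
  Position 2: 'e' from first, 'f' from second => "ef"
Result: bgajef

bgajef


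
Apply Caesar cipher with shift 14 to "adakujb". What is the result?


Caesar cipher: shift "adakujb" by 14
  'a' (pos 0) + 14 = pos 14 = 'o'
  'd' (pos 3) + 14 = pos 17 = 'r'
  'a' (pos 0) + 14 = pos 14 = 'o'
  'k' (pos 10) + 14 = pos 24 = 'y'
  'u' (pos 20) + 14 = pos 8 = 'i'
  'j' (pos 9) + 14 = pos 23 = 'x'
  'b' (pos 1) + 14 = pos 15 = 'p'
Result: oroyixp

oroyixp


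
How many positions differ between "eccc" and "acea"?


Comparing "eccc" and "acea" position by position:
  Position 0: 'e' vs 'a' => DIFFER
  Position 1: 'c' vs 'c' => same
  Position 2: 'c' vs 'e' => DIFFER
  Position 3: 'c' vs 'a' => DIFFER
Positions that differ: 3

3


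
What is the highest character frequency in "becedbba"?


Input: becedbba
Character counts:
  'a': 1
  'b': 3
  'c': 1
  'd': 1
  'e': 2
Maximum frequency: 3

3


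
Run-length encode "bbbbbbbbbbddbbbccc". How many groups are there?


Input: bbbbbbbbbbddbbbccc
Scanning for consecutive runs:
  Group 1: 'b' x 10 (positions 0-9)
  Group 2: 'd' x 2 (positions 10-11)
  Group 3: 'b' x 3 (positions 12-14)
  Group 4: 'c' x 3 (positions 15-17)
Total groups: 4

4


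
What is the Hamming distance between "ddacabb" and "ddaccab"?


Comparing "ddacabb" and "ddaccab" position by position:
  Position 0: 'd' vs 'd' => same
  Position 1: 'd' vs 'd' => same
  Position 2: 'a' vs 'a' => same
  Position 3: 'c' vs 'c' => same
  Position 4: 'a' vs 'c' => differ
  Position 5: 'b' vs 'a' => differ
  Position 6: 'b' vs 'b' => same
Total differences (Hamming distance): 2

2


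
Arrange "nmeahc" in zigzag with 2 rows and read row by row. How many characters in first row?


Zigzag "nmeahc" into 2 rows:
Placing characters:
  'n' => row 0
  'm' => row 1
  'e' => row 0
  'a' => row 1
  'h' => row 0
  'c' => row 1
Rows:
  Row 0: "neh"
  Row 1: "mac"
First row length: 3

3


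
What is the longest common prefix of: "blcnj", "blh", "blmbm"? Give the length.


Words: blcnj, blh, blmbm
  Position 0: all 'b' => match
  Position 1: all 'l' => match
  Position 2: ('c', 'h', 'm') => mismatch, stop
LCP = "bl" (length 2)

2


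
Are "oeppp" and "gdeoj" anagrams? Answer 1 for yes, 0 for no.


Strings: "oeppp", "gdeoj"
Sorted first:  eoppp
Sorted second: degjo
Differ at position 0: 'e' vs 'd' => not anagrams

0


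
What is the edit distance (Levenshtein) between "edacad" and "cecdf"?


Computing edit distance: "edacad" -> "cecdf"
DP table:
           c    e    c    d    f
      0    1    2    3    4    5
  e   1    1    1    2    3    4
  d   2    2    2    2    2    3
  a   3    3    3    3    3    3
  c   4    3    4    3    4    4
  a   5    4    4    4    4    5
  d   6    5    5    5    4    5
Edit distance = dp[6][5] = 5

5


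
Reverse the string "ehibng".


Input: ehibng
Reading characters right to left:
  Position 5: 'g'
  Position 4: 'n'
  Position 3: 'b'
  Position 2: 'i'
  Position 1: 'h'
  Position 0: 'e'
Reversed: gnbihe

gnbihe


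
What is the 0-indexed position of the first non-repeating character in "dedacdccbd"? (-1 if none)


Input: dedacdccbd
Character frequencies:
  'a': 1
  'b': 1
  'c': 3
  'd': 4
  'e': 1
Scanning left to right for freq == 1:
  Position 0 ('d'): freq=4, skip
  Position 1 ('e'): unique! => answer = 1

1


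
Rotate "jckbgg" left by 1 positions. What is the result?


Input: "jckbgg", rotate left by 1
First 1 characters: "j"
Remaining characters: "ckbgg"
Concatenate remaining + first: "ckbgg" + "j" = "ckbggj"

ckbggj


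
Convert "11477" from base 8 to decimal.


Input: "11477" in base 8
Positional expansion:
  Digit '1' (value 1) x 8^4 = 4096
  Digit '1' (value 1) x 8^3 = 512
  Digit '4' (value 4) x 8^2 = 256
  Digit '7' (value 7) x 8^1 = 56
  Digit '7' (value 7) x 8^0 = 7
Sum = 4927

4927


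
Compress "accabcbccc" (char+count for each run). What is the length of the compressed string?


Input: accabcbccc
Runs:
  'a' x 1 => "a1"
  'c' x 2 => "c2"
  'a' x 1 => "a1"
  'b' x 1 => "b1"
  'c' x 1 => "c1"
  'b' x 1 => "b1"
  'c' x 3 => "c3"
Compressed: "a1c2a1b1c1b1c3"
Compressed length: 14

14


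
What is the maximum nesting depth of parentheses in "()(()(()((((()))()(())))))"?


Input: "()(()(()((((()))()(())))))"
Tracking depth:
  Position 0 '(': depth becomes 1
  Position 1 ')': depth becomes 0
  Position 2 '(': depth becomes 1
  Position 3 '(': depth becomes 2
  Position 4 ')': depth becomes 1
  Position 5 '(': depth becomes 2
  Position 6 '(': depth becomes 3
  Position 7 ')': depth becomes 2
  Position 8 '(': depth becomes 3
  Position 9 '(': depth becomes 4
  Position 10 '(': depth becomes 5
  Position 11 '(': depth becomes 6
  Position 12 '(': depth becomes 7
  Position 13 ')': depth becomes 6
  Position 14 ')': depth becomes 5
  Position 15 ')': depth becomes 4
  Position 16 '(': depth becomes 5
  Position 17 ')': depth becomes 4
  Position 18 '(': depth becomes 5
  Position 19 '(': depth becomes 6
  Position 20 ')': depth becomes 5
  Position 21 ')': depth becomes 4
  Position 22 ')': depth becomes 3
  Position 23 ')': depth becomes 2
  Position 24 ')': depth becomes 1
  Position 25 ')': depth becomes 0
Maximum depth reached: 7

7


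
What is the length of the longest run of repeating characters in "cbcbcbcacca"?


Input: "cbcbcbcacca"
Scanning for longest run:
  Position 1 ('b'): new char, reset run to 1
  Position 2 ('c'): new char, reset run to 1
  Position 3 ('b'): new char, reset run to 1
  Position 4 ('c'): new char, reset run to 1
  Position 5 ('b'): new char, reset run to 1
  Position 6 ('c'): new char, reset run to 1
  Position 7 ('a'): new char, reset run to 1
  Position 8 ('c'): new char, reset run to 1
  Position 9 ('c'): continues run of 'c', length=2
  Position 10 ('a'): new char, reset run to 1
Longest run: 'c' with length 2

2


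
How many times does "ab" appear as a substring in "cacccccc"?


Searching for "ab" in "cacccccc"
Scanning each position:
  Position 0: "ca" => no
  Position 1: "ac" => no
  Position 2: "cc" => no
  Position 3: "cc" => no
  Position 4: "cc" => no
  Position 5: "cc" => no
  Position 6: "cc" => no
Total occurrences: 0

0


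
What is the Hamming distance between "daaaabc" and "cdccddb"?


Comparing "daaaabc" and "cdccddb" position by position:
  Position 0: 'd' vs 'c' => differ
  Position 1: 'a' vs 'd' => differ
  Position 2: 'a' vs 'c' => differ
  Position 3: 'a' vs 'c' => differ
  Position 4: 'a' vs 'd' => differ
  Position 5: 'b' vs 'd' => differ
  Position 6: 'c' vs 'b' => differ
Total differences (Hamming distance): 7

7


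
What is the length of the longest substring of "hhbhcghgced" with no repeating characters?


Input: "hhbhcghgced"
Sliding window (track last position of each char):
  Position 0 ('h'): window [0,0] length 1 -- new best
  Position 1 ('h'): repeat (last at 0), move window start to 1
  Position 1 ('h'): window [1,1] length 1
  Position 2 ('b'): window [1,2] length 2 -- new best
  Position 3 ('h'): repeat (last at 1), move window start to 2
  Position 3 ('h'): window [2,3] length 2
  Position 4 ('c'): window [2,4] length 3 -- new best
  Position 5 ('g'): window [2,5] length 4 -- new best
  Position 6 ('h'): repeat (last at 3), move window start to 4
  Position 6 ('h'): window [4,6] length 3
  Position 7 ('g'): repeat (last at 5), move window start to 6
  Position 7 ('g'): window [6,7] length 2
  Position 8 ('c'): window [6,8] length 3
  Position 9 ('e'): window [6,9] length 4
  Position 10 ('d'): window [6,10] length 5 -- new best
Longest substring with no repeats: "hgced" with length 5

5
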